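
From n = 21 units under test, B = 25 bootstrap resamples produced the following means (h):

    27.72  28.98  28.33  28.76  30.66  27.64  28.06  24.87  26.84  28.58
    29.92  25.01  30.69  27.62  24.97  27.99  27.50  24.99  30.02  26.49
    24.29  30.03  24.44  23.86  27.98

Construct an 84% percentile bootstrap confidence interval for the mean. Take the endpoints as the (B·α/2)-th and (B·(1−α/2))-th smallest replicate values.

Sorted replicates: 23.86, 24.29, 24.44, 24.87, 24.97, 24.99, 25.01, 26.49, 26.84, 27.50, 27.62, 27.64, 27.72, 27.98, 27.99, 28.06, 28.33, 28.58, 28.76, 28.98, 29.92, 30.02, 30.03, 30.66, 30.69
α = 0.16; lower rank = 25 × 0.080 = 2; upper rank = 25 × 0.920 = 23.
The 2nd smallest replicate is 24.29; the 23rd is 30.03.

(24.29, 30.03)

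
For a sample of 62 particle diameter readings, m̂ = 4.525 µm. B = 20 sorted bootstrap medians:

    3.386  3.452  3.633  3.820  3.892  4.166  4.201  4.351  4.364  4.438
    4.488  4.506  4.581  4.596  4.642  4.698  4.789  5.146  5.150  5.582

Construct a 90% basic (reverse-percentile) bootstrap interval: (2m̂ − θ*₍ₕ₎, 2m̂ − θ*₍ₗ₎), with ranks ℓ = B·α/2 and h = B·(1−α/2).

(3.900, 5.664)

Percentile endpoints at ranks 1 and 19: θ*₍1₎ = 3.386, θ*₍19₎ = 5.150.
Basic interval reflects these around m̂:
  lower = 2 × 4.525 − 5.150 = 3.900
  upper = 2 × 4.525 − 3.386 = 5.664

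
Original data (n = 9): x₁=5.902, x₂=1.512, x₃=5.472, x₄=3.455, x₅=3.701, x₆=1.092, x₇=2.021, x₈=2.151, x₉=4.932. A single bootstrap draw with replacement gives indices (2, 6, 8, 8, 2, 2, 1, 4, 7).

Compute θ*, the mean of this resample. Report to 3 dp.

θ* = 2.368

Resample values: 1.512, 1.092, 2.151, 2.151, 1.512, 1.512, 5.902, 3.455, 2.021.
Mean = (1.512 + 1.092 + 2.151 + 2.151 + 1.512 + 1.512 + 5.902 + 3.455 + 2.021) / 9 = 21.3080 / 9 = 2.368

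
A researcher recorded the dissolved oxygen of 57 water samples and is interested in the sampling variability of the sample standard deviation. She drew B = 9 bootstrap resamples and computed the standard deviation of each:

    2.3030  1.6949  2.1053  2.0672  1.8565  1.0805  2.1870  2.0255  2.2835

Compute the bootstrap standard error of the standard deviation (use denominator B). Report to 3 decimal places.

Bootstrap SE is the standard deviation of the 9 replicate standard deviations.
Mean of replicates: (2.3030 + 1.6949 + 2.1053 + 2.0672 + 1.8565 + 1.0805 + 2.1870 + 2.0255 + 2.2835) / 9 = 17.60340 / 9 = 1.95593
Sum of squared deviations: (+0.34707)² + (−0.26103)² + (+0.14937)² + (+0.11127)² + (−0.09943)² + (−0.87543)² + (+0.23107)² + (+0.06957)² + (+0.32757)² = 1.16509
Variance = 1.16509 / 9 = 0.12945
SE* = √0.12945

SE* = 0.360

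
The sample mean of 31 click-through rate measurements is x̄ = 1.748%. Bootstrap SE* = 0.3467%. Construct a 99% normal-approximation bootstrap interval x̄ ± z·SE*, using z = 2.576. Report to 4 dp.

Margin = 2.576 × 0.3467 = 0.89310
Interval: 1.748 ± 0.89310

(0.8549, 2.6411)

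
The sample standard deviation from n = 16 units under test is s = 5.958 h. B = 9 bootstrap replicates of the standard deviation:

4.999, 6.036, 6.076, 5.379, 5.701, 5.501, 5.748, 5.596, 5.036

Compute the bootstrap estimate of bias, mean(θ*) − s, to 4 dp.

bias = −0.3944

mean(θ*) = (4.999 + 6.036 + 6.076 + 5.379 + 5.701 + 5.501 + 5.748 + 5.596 + 5.036) / 9 = 5.56356
bias = 5.56356 − 5.958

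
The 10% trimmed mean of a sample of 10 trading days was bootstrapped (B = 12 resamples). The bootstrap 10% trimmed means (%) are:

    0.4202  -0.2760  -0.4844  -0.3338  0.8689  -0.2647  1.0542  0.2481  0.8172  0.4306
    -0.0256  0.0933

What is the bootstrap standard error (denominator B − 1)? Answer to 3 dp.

Bootstrap SE is the standard deviation of the 12 replicate 10% trimmed means.
Mean of replicates: (0.4202 + (-0.2760) + (-0.4844) + (-0.3338) + 0.8689 + (-0.2647) + 1.0542 + 0.2481 + 0.8172 + 0.4306 + (-0.0256) + 0.0933) / 12 = 2.54800 / 12 = 0.21233
Sum of squared deviations: (+0.20787)² + (−0.48833)² + (−0.69673)² + (−0.54613)² + (+0.65657)² + (−0.47703)² + (+0.84187)² + (+0.03577)² + (+0.60487)² + (+0.21827)² + (−0.23793)² + (−0.11903)² = 2.91832
Variance = 2.91832 / 11 = 0.26530
SE* = √0.26530

SE* = 0.515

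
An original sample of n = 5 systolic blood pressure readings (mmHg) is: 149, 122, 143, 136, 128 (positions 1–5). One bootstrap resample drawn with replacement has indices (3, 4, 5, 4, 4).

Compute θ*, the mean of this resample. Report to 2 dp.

Resample values: 143, 136, 128, 136, 136.
Mean = (143 + 136 + 128 + 136 + 136) / 5 = 679.0 / 5 = 135.80

θ* = 135.80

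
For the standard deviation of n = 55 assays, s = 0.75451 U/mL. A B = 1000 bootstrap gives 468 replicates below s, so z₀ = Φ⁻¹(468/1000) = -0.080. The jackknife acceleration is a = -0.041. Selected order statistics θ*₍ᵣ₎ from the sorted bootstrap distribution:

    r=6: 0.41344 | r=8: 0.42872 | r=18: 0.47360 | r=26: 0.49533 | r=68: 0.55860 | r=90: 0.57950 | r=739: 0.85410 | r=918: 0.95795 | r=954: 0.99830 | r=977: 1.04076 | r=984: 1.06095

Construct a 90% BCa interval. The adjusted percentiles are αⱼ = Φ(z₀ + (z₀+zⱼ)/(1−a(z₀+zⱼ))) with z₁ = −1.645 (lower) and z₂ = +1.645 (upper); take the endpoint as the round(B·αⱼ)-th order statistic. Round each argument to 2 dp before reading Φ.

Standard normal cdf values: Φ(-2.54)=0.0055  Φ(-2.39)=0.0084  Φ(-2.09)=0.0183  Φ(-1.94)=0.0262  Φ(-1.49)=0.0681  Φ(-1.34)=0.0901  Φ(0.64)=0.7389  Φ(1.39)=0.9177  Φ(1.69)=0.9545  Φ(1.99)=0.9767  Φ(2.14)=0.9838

(0.49533, 0.95795)

Lower: z₀ + z₁ = -0.080 + (-1.645) = -1.725; 1 − a(z₀+z₁) = 1 − (-0.041)(-1.725) = 0.9293; argument = -0.080 + (-1.725)/0.9293 = -1.9363 → -1.94.
α₁ = Φ(-1.94) = 0.0262; rank = round(1000 × 0.0262) = 26; θ*₍26₎ = 0.49533.
Upper: z₀ + z₂ = 1.565; 1 − a(z₀+z₂) = 1.0642; argument = 1.3906 → 1.39; α₂ = 0.9177; rank = 918; θ*₍918₎ = 0.95795.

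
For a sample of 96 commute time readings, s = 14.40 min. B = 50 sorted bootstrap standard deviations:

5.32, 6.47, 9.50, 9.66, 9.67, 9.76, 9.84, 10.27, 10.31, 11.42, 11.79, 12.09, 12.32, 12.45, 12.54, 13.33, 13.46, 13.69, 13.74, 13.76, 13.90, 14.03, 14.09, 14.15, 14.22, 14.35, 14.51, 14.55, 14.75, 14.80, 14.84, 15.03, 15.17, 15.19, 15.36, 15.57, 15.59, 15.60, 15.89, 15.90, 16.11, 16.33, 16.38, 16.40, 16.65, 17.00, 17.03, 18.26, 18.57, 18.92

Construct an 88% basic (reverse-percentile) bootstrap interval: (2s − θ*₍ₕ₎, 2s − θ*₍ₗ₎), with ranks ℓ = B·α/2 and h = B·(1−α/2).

Percentile endpoints at ranks 3 and 47: θ*₍3₎ = 9.50, θ*₍47₎ = 17.03.
Basic interval reflects these around s:
  lower = 2 × 14.40 − 17.03 = 11.77
  upper = 2 × 14.40 − 9.50 = 19.30

(11.77, 19.30)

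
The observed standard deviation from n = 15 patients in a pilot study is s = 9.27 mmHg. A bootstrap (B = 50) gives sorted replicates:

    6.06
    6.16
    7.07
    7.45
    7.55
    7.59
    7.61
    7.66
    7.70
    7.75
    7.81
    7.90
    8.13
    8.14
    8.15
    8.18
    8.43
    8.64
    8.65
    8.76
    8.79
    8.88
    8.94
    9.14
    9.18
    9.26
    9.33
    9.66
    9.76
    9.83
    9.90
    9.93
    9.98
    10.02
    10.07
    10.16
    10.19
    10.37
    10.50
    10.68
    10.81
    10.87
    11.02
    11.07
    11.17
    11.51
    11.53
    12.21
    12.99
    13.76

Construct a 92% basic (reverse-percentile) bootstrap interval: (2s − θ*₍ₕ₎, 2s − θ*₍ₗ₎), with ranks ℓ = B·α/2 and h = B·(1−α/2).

Percentile endpoints at ranks 2 and 48: θ*₍2₎ = 6.16, θ*₍48₎ = 12.21.
Basic interval reflects these around s:
  lower = 2 × 9.27 − 12.21 = 6.33
  upper = 2 × 9.27 − 6.16 = 12.38

(6.33, 12.38)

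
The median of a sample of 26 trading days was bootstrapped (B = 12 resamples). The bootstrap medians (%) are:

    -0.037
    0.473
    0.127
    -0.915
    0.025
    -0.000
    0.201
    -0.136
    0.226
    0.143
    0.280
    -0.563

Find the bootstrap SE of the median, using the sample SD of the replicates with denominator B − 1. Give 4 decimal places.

Bootstrap SE is the standard deviation of the 12 replicate medians.
Mean of replicates: ((-0.037) + 0.473 + 0.127 + (-0.915) + 0.025 + -0.000 + 0.201 + (-0.136) + 0.226 + 0.143 + 0.280 + (-0.563)) / 12 = -0.17600 / 12 = -0.01467
Sum of squared deviations: (−0.02233)² + (+0.48767)² + (+0.14167)² + (−0.90033)² + (+0.03967)² + (+0.01467)² + (+0.21567)² + (−0.12133)² + (+0.24067)² + (+0.15767)² + (+0.29467)² + (−0.54833)² = 1.60229
Variance = 1.60229 / 11 = 0.14566
SE* = √0.14566

SE* = 0.3817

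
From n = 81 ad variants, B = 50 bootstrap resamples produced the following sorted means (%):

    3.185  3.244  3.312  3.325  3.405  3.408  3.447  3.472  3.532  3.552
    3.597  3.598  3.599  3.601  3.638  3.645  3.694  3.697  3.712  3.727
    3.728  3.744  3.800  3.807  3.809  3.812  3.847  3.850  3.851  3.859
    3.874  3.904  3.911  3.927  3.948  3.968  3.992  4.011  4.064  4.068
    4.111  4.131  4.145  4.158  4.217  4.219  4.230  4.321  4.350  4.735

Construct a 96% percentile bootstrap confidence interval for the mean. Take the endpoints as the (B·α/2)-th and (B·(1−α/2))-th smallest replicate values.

(3.185, 4.350)

α = 0.04; lower rank = 50 × 0.020 = 1; upper rank = 50 × 0.980 = 49.
The 1st smallest replicate is 3.185; the 49th is 4.350.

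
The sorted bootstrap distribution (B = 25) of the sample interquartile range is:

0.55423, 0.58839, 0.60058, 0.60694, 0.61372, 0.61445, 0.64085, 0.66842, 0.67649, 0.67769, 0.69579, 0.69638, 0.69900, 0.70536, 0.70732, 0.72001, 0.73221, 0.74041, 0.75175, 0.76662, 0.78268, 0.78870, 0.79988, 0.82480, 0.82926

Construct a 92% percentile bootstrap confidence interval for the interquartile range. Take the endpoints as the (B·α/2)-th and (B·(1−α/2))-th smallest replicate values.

(0.55423, 0.82480)

α = 0.08; lower rank = 25 × 0.040 = 1; upper rank = 25 × 0.960 = 24.
The 1st smallest replicate is 0.55423; the 24th is 0.82480.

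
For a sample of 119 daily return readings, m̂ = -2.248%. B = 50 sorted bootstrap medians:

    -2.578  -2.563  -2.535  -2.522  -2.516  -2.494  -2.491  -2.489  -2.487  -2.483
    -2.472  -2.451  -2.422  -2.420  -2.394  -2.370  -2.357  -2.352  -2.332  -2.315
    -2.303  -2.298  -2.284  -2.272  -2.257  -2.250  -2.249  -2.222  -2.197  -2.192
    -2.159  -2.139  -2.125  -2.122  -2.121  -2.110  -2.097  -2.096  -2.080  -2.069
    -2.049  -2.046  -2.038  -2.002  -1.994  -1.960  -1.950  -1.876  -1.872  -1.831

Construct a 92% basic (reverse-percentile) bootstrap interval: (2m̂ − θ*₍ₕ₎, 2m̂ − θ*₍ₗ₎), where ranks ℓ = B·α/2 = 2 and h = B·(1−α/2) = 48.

Percentile endpoints at ranks 2 and 48: θ*₍2₎ = -2.563, θ*₍48₎ = -1.876.
Basic interval reflects these around m̂:
  lower = 2 × -2.248 − -1.876 = -2.620
  upper = 2 × -2.248 − -2.563 = -1.933

(-2.620, -1.933)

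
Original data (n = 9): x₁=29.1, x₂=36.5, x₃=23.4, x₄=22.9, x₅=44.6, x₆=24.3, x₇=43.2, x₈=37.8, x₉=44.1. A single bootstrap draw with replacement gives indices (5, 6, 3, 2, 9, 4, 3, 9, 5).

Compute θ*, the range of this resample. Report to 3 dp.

θ* = 21.700

Resample values: 44.6, 24.3, 23.4, 36.5, 44.1, 22.9, 23.4, 44.1, 44.6.
Range = 44.6 − 22.9 = 21.700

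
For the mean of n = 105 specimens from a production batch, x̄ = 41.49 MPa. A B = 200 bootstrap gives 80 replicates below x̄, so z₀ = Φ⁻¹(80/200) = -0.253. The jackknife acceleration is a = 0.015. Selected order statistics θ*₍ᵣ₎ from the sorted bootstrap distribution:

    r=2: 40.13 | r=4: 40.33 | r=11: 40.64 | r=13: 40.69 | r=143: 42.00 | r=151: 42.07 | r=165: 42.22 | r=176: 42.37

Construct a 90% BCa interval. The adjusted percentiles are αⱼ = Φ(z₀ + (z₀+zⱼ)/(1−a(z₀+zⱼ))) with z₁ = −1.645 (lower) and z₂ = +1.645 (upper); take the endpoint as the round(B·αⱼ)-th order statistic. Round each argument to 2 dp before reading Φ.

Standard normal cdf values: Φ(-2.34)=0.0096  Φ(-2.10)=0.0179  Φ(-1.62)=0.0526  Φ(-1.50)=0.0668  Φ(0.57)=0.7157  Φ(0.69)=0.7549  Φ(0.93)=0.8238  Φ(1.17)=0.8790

Lower: z₀ + z₁ = -0.253 + (-1.645) = -1.898; 1 − a(z₀+z₁) = 1 − (0.015)(-1.898) = 1.0285; argument = -0.253 + (-1.898)/1.0285 = -2.0985 → -2.10.
α₁ = Φ(-2.10) = 0.0179; rank = round(200 × 0.0179) = 4; θ*₍4₎ = 40.33.
Upper: z₀ + z₂ = 1.392; 1 − a(z₀+z₂) = 0.9791; argument = 1.1687 → 1.17; α₂ = 0.8790; rank = 176; θ*₍176₎ = 42.37.

(40.33, 42.37)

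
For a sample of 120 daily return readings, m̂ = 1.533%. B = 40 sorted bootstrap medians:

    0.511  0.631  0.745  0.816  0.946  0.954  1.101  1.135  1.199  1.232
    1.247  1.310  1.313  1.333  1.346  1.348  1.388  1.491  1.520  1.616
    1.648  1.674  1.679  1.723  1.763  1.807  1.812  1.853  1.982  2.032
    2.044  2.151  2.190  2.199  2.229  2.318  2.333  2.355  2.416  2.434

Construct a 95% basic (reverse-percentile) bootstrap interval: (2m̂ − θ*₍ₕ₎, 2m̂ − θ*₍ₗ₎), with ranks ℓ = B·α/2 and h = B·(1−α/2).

Percentile endpoints at ranks 1 and 39: θ*₍1₎ = 0.511, θ*₍39₎ = 2.416.
Basic interval reflects these around m̂:
  lower = 2 × 1.533 − 2.416 = 0.650
  upper = 2 × 1.533 − 0.511 = 2.555

(0.650, 2.555)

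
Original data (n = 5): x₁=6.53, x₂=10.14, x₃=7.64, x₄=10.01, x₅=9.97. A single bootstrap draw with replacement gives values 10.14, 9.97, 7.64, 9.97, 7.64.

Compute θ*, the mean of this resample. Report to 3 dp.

θ* = 9.072

Mean = (10.14 + 9.97 + 7.64 + 9.97 + 7.64) / 5 = 45.360 / 5 = 9.072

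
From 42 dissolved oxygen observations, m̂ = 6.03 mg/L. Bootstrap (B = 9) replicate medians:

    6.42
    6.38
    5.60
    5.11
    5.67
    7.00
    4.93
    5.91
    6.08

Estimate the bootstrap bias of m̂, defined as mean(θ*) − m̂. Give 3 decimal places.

bias = −0.130

mean(θ*) = (6.42 + 6.38 + 5.60 + 5.11 + 5.67 + 7.00 + 4.93 + 5.91 + 6.08) / 9 = 5.9000
bias = 5.9000 − 6.03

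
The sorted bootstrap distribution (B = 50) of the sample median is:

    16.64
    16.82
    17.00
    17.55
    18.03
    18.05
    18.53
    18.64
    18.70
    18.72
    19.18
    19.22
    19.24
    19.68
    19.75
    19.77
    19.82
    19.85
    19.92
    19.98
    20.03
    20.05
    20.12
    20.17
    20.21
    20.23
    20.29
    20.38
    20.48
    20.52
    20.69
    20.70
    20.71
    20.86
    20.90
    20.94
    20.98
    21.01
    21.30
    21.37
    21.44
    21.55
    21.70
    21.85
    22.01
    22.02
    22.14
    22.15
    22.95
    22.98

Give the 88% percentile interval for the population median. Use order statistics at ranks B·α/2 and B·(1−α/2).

α = 0.12; lower rank = 50 × 0.060 = 3; upper rank = 50 × 0.940 = 47.
The 3rd smallest replicate is 17.00; the 47th is 22.14.

(17.00, 22.14)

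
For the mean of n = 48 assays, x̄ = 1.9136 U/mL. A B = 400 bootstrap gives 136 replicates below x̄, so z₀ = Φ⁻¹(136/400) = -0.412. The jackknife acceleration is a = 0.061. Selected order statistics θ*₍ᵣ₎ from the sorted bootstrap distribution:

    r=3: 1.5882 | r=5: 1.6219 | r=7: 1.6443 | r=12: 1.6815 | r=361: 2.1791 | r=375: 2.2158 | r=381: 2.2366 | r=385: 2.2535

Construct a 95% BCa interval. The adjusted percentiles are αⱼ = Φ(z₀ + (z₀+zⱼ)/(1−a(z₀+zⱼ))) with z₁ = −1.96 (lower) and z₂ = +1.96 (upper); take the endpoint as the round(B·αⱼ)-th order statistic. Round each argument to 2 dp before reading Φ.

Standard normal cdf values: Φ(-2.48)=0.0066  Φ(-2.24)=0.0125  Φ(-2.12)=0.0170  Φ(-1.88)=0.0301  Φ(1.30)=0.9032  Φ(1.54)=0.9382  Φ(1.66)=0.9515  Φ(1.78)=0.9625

Lower: z₀ + z₁ = -0.412 + (-1.960) = -2.372; 1 − a(z₀+z₁) = 1 − (0.061)(-2.372) = 1.1447; argument = -0.412 + (-2.372)/1.1447 = -2.4842 → -2.48.
α₁ = Φ(-2.48) = 0.0066; rank = round(400 × 0.0066) = 3; θ*₍3₎ = 1.5882.
Upper: z₀ + z₂ = 1.548; 1 − a(z₀+z₂) = 0.9056; argument = 1.2974 → 1.30; α₂ = 0.9032; rank = 361; θ*₍361₎ = 2.1791.

(1.5882, 2.1791)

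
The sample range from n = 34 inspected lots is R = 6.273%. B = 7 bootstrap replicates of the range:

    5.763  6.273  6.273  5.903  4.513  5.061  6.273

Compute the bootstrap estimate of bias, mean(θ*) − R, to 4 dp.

bias = −0.5503

mean(θ*) = (5.763 + 6.273 + 6.273 + 5.903 + 4.513 + 5.061 + 6.273) / 7 = 5.72271
bias = 5.72271 − 6.273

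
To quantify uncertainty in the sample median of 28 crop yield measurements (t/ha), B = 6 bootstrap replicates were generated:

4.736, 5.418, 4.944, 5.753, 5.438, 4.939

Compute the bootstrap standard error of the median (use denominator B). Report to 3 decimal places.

Bootstrap SE is the standard deviation of the 6 replicate medians.
Mean of replicates: (4.736 + 5.418 + 4.944 + 5.753 + 5.438 + 4.939) / 6 = 31.2280 / 6 = 5.2047
Sum of squared deviations: (−0.4687)² + (+0.2133)² + (−0.2607)² + (+0.5483)² + (+0.2333)² + (−0.2657)² = 0.7588
Variance = 0.7588 / 6 = 0.1265
SE* = √0.1265

SE* = 0.356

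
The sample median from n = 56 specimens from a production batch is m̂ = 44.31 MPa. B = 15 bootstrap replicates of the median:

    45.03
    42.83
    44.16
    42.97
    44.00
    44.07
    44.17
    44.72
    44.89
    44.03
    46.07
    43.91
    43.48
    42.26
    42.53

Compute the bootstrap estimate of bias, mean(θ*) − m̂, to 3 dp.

bias = −0.369

mean(θ*) = (45.03 + 42.83 + 44.16 + 42.97 + 44.00 + 44.07 + 44.17 + 44.72 + 44.89 + 44.03 + 46.07 + 43.91 + 43.48 + 42.26 + 42.53) / 15 = 43.9413
bias = 43.9413 − 44.31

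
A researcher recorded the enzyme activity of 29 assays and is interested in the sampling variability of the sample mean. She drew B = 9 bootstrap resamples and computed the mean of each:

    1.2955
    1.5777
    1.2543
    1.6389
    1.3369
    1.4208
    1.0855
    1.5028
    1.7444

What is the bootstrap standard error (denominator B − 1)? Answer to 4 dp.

Bootstrap SE is the standard deviation of the 9 replicate means.
Mean of replicates: (1.2955 + 1.5777 + 1.2543 + 1.6389 + 1.3369 + 1.4208 + 1.0855 + 1.5028 + 1.7444) / 9 = 12.85680 / 9 = 1.42853
Sum of squared deviations: (−0.13303)² + (+0.14917)² + (−0.17423)² + (+0.21037)² + (−0.09163)² + (−0.00773)² + (−0.34303)² + (+0.07427)² + (+0.31587)² = 0.34598
Variance = 0.34598 / 8 = 0.04325
SE* = √0.04325

SE* = 0.2080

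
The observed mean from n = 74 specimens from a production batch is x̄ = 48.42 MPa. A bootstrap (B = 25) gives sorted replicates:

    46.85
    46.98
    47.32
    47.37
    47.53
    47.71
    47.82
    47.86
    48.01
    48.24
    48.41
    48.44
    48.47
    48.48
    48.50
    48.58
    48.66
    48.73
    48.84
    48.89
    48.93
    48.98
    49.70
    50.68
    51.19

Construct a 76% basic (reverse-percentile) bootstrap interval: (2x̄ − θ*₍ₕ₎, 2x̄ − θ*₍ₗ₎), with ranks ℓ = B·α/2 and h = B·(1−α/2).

Percentile endpoints at ranks 3 and 22: θ*₍3₎ = 47.32, θ*₍22₎ = 48.98.
Basic interval reflects these around x̄:
  lower = 2 × 48.42 − 48.98 = 47.86
  upper = 2 × 48.42 − 47.32 = 49.52

(47.86, 49.52)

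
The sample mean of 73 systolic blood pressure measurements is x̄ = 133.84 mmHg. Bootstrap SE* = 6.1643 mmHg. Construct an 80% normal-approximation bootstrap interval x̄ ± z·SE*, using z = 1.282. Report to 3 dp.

Margin = 1.282 × 6.1643 = 7.9026
Interval: 133.84 ± 7.9026

(125.937, 141.743)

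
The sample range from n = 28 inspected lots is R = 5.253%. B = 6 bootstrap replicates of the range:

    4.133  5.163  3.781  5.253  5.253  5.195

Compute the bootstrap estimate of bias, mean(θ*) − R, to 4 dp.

mean(θ*) = (4.133 + 5.163 + 3.781 + 5.253 + 5.253 + 5.195) / 6 = 4.79633
bias = 4.79633 − 5.253

bias = −0.4567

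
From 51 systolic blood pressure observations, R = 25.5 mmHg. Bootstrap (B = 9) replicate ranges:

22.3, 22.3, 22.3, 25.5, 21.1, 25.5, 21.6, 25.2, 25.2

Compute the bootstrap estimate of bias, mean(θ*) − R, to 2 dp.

mean(θ*) = (22.3 + 22.3 + 22.3 + 25.5 + 21.1 + 25.5 + 21.6 + 25.2 + 25.2) / 9 = 23.444
bias = 23.444 − 25.5

bias = −2.06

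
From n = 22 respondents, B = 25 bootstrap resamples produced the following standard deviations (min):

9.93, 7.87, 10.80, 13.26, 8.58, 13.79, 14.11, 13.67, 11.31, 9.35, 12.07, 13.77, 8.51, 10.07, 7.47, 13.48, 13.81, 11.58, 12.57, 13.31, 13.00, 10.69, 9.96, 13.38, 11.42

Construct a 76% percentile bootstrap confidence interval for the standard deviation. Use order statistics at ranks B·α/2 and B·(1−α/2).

(8.51, 13.77)

Sorted replicates: 7.47, 7.87, 8.51, 8.58, 9.35, 9.93, 9.96, 10.07, 10.69, 10.80, 11.31, 11.42, 11.58, 12.07, 12.57, 13.00, 13.26, 13.31, 13.38, 13.48, 13.67, 13.77, 13.79, 13.81, 14.11
α = 0.24; lower rank = 25 × 0.120 = 3; upper rank = 25 × 0.880 = 22.
The 3rd smallest replicate is 8.51; the 22nd is 13.77.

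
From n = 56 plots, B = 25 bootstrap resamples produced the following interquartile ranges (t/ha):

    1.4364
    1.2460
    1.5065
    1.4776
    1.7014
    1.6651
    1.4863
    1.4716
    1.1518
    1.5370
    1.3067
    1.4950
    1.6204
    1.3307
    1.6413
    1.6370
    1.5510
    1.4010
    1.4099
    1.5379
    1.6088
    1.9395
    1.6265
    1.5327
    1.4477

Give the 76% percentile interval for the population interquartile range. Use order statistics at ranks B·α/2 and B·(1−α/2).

(1.3067, 1.6413)

Sorted replicates: 1.1518, 1.2460, 1.3067, 1.3307, 1.4010, 1.4099, 1.4364, 1.4477, 1.4716, 1.4776, 1.4863, 1.4950, 1.5065, 1.5327, 1.5370, 1.5379, 1.5510, 1.6088, 1.6204, 1.6265, 1.6370, 1.6413, 1.6651, 1.7014, 1.9395
α = 0.24; lower rank = 25 × 0.120 = 3; upper rank = 25 × 0.880 = 22.
The 3rd smallest replicate is 1.3067; the 22nd is 1.6413.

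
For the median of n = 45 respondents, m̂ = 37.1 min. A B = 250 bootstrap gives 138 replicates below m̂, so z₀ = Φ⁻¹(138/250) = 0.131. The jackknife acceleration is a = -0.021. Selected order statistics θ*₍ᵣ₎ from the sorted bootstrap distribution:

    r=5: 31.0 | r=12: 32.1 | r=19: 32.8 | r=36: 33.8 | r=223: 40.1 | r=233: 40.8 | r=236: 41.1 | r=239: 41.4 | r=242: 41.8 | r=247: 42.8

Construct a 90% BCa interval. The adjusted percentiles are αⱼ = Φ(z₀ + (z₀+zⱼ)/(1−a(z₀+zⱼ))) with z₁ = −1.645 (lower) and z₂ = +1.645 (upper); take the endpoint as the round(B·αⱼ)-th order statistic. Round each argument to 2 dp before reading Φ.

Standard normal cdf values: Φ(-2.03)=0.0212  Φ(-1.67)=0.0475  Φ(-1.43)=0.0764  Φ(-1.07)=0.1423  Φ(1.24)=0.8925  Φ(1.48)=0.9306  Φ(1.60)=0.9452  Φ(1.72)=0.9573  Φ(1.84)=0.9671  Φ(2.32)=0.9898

(32.8, 41.8)

Lower: z₀ + z₁ = 0.131 + (-1.645) = -1.514; 1 − a(z₀+z₁) = 1 − (-0.021)(-1.514) = 0.9682; argument = 0.131 + (-1.514)/0.9682 = -1.4327 → -1.43.
α₁ = Φ(-1.43) = 0.0764; rank = round(250 × 0.0764) = 19; θ*₍19₎ = 32.8.
Upper: z₀ + z₂ = 1.776; 1 − a(z₀+z₂) = 1.0373; argument = 1.8431 → 1.84; α₂ = 0.9671; rank = 242; θ*₍242₎ = 41.8.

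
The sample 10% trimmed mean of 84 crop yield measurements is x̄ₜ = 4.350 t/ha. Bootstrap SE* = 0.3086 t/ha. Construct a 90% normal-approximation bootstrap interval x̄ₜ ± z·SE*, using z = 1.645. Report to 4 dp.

Margin = 1.645 × 0.3086 = 0.50765
Interval: 4.350 ± 0.50765

(3.8424, 4.8576)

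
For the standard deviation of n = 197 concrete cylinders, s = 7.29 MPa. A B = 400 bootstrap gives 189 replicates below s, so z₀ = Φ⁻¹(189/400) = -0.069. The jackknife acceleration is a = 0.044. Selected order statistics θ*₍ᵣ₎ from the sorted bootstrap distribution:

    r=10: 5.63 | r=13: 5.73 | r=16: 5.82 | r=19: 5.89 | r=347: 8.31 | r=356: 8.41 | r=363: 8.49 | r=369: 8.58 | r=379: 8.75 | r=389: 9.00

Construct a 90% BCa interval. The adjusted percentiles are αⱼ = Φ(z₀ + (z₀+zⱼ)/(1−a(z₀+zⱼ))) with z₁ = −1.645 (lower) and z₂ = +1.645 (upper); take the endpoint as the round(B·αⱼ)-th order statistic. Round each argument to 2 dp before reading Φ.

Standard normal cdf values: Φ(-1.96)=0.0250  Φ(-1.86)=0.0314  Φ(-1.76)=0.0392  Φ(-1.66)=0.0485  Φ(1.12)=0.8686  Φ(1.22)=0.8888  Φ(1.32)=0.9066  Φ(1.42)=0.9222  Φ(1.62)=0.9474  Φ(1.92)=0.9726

(5.89, 8.75)

Lower: z₀ + z₁ = -0.069 + (-1.645) = -1.714; 1 − a(z₀+z₁) = 1 − (0.044)(-1.714) = 1.0754; argument = -0.069 + (-1.714)/1.0754 = -1.6628 → -1.66.
α₁ = Φ(-1.66) = 0.0485; rank = round(400 × 0.0485) = 19; θ*₍19₎ = 5.89.
Upper: z₀ + z₂ = 1.576; 1 − a(z₀+z₂) = 0.9307; argument = 1.6244 → 1.62; α₂ = 0.9474; rank = 379; θ*₍379₎ = 8.75.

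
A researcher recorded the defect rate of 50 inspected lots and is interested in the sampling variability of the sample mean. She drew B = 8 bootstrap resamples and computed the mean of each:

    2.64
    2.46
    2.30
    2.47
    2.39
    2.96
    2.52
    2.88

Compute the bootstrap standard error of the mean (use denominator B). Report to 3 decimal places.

Bootstrap SE is the standard deviation of the 8 replicate means.
Mean of replicates: (2.64 + 2.46 + 2.30 + 2.47 + 2.39 + 2.96 + 2.52 + 2.88) / 8 = 20.6200 / 8 = 2.5775
Sum of squared deviations: (+0.0625)² + (−0.1175)² + (−0.2775)² + (−0.1075)² + (−0.1875)² + (+0.3825)² + (−0.0575)² + (+0.3025)² = 0.3825
Variance = 0.3825 / 8 = 0.0478
SE* = √0.0478

SE* = 0.219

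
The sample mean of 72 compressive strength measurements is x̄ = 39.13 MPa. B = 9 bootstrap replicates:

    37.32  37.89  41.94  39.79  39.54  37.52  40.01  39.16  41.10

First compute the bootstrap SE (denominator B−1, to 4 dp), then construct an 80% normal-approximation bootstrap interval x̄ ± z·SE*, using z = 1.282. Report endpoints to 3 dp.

Mean of replicates = 39.3633; sum of squared deviations = 20.0718; SE* = √(20.0718/8) = 1.5840
Margin = 1.282 × 1.5840 = 2.0307
Interval: 39.13 ± 2.0307

(37.099, 41.161)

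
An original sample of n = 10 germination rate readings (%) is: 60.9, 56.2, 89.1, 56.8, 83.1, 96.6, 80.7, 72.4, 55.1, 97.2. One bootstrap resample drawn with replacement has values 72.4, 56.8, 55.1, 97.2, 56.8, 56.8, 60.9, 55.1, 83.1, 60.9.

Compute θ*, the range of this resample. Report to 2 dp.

Range = 97.2 − 55.1 = 42.10

θ* = 42.10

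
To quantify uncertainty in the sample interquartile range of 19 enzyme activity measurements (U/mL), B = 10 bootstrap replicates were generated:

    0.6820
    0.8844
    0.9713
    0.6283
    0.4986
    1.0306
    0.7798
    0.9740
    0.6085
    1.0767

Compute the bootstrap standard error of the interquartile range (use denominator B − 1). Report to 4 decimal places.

SE* = 0.2017

Bootstrap SE is the standard deviation of the 10 replicate interquartile ranges.
Mean of replicates: (0.6820 + 0.8844 + 0.9713 + 0.6283 + 0.4986 + 1.0306 + 0.7798 + 0.9740 + 0.6085 + 1.0767) / 10 = 8.13420 / 10 = 0.81342
Sum of squared deviations: (−0.13142)² + (+0.07098)² + (+0.15788)² + (−0.18512)² + (−0.31482)² + (+0.21718)² + (−0.03362)² + (+0.16058)² + (−0.20492)² + (+0.26328)² = 0.36601
Variance = 0.36601 / 9 = 0.04067
SE* = √0.04067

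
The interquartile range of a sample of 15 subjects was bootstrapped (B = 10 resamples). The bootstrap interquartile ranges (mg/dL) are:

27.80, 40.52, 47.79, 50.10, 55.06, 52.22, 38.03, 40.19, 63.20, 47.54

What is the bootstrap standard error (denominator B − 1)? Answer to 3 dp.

SE* = 9.983

Bootstrap SE is the standard deviation of the 10 replicate interquartile ranges.
Mean of replicates: (27.80 + 40.52 + 47.79 + 50.10 + 55.06 + 52.22 + 38.03 + 40.19 + 63.20 + 47.54) / 10 = 462.4500 / 10 = 46.2450
Sum of squared deviations: (−18.4450)² + (−5.7250)² + (+1.5450)² + (+3.8550)² + (+8.8150)² + (+5.9750)² + (−8.2150)² + (−6.0550)² + (+16.9550)² + (+1.2950)² = 896.9449
Variance = 896.9449 / 9 = 99.6605
SE* = √99.6605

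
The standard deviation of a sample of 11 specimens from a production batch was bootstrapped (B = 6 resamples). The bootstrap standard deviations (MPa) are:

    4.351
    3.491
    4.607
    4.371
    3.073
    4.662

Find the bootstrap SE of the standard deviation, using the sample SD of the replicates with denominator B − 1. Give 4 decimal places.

SE* = 0.6534

Bootstrap SE is the standard deviation of the 6 replicate standard deviations.
Mean of replicates: (4.351 + 3.491 + 4.607 + 4.371 + 3.073 + 4.662) / 6 = 24.55500 / 6 = 4.09250
Sum of squared deviations: (+0.25850)² + (−0.60150)² + (+0.51450)² + (+0.27850)² + (−1.01950)² + (+0.56950)² = 2.13461
Variance = 2.13461 / 5 = 0.42692
SE* = √0.42692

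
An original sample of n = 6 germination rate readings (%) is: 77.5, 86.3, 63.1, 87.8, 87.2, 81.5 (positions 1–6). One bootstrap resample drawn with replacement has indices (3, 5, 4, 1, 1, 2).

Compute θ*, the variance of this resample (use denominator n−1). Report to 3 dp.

Resample values: 63.1, 87.2, 87.8, 77.5, 77.5, 86.3.
Mean = 79.9000; sum of squared deviations = 450.4200
s² = 450.4200 / 5 = 90.0840

θ* = 90.084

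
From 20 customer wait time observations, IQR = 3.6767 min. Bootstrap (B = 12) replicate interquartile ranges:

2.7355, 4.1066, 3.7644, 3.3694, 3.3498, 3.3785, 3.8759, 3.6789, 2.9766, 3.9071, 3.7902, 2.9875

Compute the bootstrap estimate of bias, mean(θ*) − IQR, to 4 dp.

bias = −0.1833

mean(θ*) = (2.7355 + 4.1066 + 3.7644 + 3.3694 + 3.3498 + 3.3785 + 3.8759 + 3.6789 + 2.9766 + 3.9071 + 3.7902 + 2.9875) / 12 = 3.49337
bias = 3.49337 − 3.6767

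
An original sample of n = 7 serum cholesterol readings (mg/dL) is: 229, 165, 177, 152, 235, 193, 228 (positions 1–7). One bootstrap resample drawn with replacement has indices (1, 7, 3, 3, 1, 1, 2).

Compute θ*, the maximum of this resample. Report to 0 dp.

Resample values: 229, 228, 177, 177, 229, 229, 165.
Maximum = 229

θ* = 229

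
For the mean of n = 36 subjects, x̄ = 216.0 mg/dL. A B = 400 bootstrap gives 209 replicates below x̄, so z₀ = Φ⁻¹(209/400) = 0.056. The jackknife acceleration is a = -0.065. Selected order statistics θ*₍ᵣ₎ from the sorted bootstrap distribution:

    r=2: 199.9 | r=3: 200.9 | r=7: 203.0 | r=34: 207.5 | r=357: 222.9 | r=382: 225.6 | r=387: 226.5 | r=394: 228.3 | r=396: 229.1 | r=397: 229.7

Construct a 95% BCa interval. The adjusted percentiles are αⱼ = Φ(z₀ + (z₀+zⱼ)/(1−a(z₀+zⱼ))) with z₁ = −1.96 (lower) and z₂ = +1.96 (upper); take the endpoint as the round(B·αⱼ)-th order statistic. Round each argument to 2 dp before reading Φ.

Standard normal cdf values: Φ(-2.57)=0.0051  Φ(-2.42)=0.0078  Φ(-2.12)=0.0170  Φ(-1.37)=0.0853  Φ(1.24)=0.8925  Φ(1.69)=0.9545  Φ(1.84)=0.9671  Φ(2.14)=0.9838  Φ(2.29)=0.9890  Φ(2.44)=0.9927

(203.0, 226.5)

Lower: z₀ + z₁ = 0.056 + (-1.960) = -1.904; 1 − a(z₀+z₁) = 1 − (-0.065)(-1.904) = 0.8762; argument = 0.056 + (-1.904)/0.8762 = -2.1169 → -2.12.
α₁ = Φ(-2.12) = 0.0170; rank = round(400 × 0.0170) = 7; θ*₍7₎ = 203.0.
Upper: z₀ + z₂ = 2.016; 1 − a(z₀+z₂) = 1.1310; argument = 1.8384 → 1.84; α₂ = 0.9671; rank = 387; θ*₍387₎ = 226.5.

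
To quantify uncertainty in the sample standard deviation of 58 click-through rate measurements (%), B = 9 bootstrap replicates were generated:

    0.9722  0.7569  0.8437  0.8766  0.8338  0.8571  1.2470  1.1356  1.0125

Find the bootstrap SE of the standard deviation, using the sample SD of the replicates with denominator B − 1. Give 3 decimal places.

Bootstrap SE is the standard deviation of the 9 replicate standard deviations.
Mean of replicates: (0.9722 + 0.7569 + 0.8437 + 0.8766 + 0.8338 + 0.8571 + 1.2470 + 1.1356 + 1.0125) / 9 = 8.53540 / 9 = 0.94838
Sum of squared deviations: (+0.02382)² + (−0.19148)² + (−0.10468)² + (−0.07178)² + (−0.11458)² + (−0.09128)² + (+0.29862)² + (+0.18722)² + (+0.06412)² = 0.20314
Variance = 0.20314 / 8 = 0.02539
SE* = √0.02539

SE* = 0.159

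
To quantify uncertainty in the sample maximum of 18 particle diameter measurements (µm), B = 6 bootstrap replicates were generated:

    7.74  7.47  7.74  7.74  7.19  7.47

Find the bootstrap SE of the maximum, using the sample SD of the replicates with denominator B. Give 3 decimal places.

SE* = 0.204

Bootstrap SE is the standard deviation of the 6 replicate maximums.
Mean of replicates: (7.74 + 7.47 + 7.74 + 7.74 + 7.19 + 7.47) / 6 = 45.3500 / 6 = 7.5583
Sum of squared deviations: (+0.1817)² + (−0.0883)² + (+0.1817)² + (+0.1817)² + (−0.3683)² + (−0.0883)² = 0.2503
Variance = 0.2503 / 6 = 0.0417
SE* = √0.0417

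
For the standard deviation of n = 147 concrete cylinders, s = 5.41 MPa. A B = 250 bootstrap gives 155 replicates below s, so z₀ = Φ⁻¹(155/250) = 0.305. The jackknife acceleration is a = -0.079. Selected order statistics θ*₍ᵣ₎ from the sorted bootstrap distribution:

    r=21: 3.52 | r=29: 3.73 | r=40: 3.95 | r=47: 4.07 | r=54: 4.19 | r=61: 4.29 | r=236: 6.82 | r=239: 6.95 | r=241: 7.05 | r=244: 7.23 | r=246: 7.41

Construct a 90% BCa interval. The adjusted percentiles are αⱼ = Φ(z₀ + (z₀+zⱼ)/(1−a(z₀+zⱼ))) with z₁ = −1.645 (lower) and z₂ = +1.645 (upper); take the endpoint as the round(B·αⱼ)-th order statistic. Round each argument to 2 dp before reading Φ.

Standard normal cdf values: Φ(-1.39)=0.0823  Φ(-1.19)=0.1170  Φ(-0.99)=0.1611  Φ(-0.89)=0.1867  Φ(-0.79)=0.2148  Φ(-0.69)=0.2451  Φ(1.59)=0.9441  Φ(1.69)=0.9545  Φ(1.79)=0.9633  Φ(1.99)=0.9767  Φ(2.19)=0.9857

(3.73, 7.23)

Lower: z₀ + z₁ = 0.305 + (-1.645) = -1.340; 1 − a(z₀+z₁) = 1 − (-0.079)(-1.340) = 0.8941; argument = 0.305 + (-1.340)/0.8941 = -1.1936 → -1.19.
α₁ = Φ(-1.19) = 0.1170; rank = round(250 × 0.1170) = 29; θ*₍29₎ = 3.73.
Upper: z₀ + z₂ = 1.950; 1 − a(z₀+z₂) = 1.1541; argument = 1.9947 → 1.99; α₂ = 0.9767; rank = 244; θ*₍244₎ = 7.23.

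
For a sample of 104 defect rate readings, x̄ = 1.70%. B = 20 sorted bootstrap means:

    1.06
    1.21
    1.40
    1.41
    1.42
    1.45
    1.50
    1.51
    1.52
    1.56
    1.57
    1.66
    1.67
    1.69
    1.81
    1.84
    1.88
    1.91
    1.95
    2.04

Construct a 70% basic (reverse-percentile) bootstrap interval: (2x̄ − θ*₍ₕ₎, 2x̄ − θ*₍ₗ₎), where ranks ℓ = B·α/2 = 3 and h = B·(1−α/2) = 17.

(1.52, 2.00)

Percentile endpoints at ranks 3 and 17: θ*₍3₎ = 1.40, θ*₍17₎ = 1.88.
Basic interval reflects these around x̄:
  lower = 2 × 1.70 − 1.88 = 1.52
  upper = 2 × 1.70 − 1.40 = 2.00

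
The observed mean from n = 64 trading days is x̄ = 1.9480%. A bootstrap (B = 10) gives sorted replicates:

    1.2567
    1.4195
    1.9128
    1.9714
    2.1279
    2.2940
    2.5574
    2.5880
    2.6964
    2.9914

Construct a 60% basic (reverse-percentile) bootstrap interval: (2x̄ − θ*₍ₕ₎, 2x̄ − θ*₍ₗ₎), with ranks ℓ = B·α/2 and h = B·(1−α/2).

Percentile endpoints at ranks 2 and 8: θ*₍2₎ = 1.4195, θ*₍8₎ = 2.5880.
Basic interval reflects these around x̄:
  lower = 2 × 1.9480 − 2.5880 = 1.3080
  upper = 2 × 1.9480 − 1.4195 = 2.4765

(1.3080, 2.4765)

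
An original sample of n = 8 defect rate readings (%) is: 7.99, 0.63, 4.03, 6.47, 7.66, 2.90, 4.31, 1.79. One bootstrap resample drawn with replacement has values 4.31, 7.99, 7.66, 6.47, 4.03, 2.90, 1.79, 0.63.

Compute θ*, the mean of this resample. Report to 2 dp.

θ* = 4.47

Mean = (4.31 + 7.99 + 7.66 + 6.47 + 4.03 + 2.90 + 1.79 + 0.63) / 8 = 35.780 / 8 = 4.47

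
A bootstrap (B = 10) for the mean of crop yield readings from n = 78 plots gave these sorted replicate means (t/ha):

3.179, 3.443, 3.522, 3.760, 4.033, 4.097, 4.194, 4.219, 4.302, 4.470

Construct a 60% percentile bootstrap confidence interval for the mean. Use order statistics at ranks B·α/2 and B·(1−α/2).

α = 0.40; lower rank = 10 × 0.200 = 2; upper rank = 10 × 0.800 = 8.
The 2nd smallest replicate is 3.443; the 8th is 4.219.

(3.443, 4.219)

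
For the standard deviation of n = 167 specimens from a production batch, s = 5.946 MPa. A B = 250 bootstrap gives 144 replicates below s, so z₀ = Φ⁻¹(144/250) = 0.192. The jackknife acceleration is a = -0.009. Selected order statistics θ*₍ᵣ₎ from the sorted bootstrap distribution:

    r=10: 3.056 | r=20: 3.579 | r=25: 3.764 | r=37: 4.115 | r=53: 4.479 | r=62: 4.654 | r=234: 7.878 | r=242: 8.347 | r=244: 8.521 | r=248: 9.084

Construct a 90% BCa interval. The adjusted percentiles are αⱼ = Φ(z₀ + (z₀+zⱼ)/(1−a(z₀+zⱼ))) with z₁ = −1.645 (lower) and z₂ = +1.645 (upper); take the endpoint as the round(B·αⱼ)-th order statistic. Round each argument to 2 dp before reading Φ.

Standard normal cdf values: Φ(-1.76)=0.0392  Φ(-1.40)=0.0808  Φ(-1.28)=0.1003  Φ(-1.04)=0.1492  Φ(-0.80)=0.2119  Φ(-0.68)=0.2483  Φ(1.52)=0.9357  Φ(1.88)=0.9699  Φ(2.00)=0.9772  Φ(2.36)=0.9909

Lower: z₀ + z₁ = 0.192 + (-1.645) = -1.453; 1 − a(z₀+z₁) = 1 − (-0.009)(-1.453) = 0.9869; argument = 0.192 + (-1.453)/0.9869 = -1.2803 → -1.28.
α₁ = Φ(-1.28) = 0.1003; rank = round(250 × 0.1003) = 25; θ*₍25₎ = 3.764.
Upper: z₀ + z₂ = 1.837; 1 − a(z₀+z₂) = 1.0165; argument = 1.9991 → 2.00; α₂ = 0.9772; rank = 244; θ*₍244₎ = 8.521.

(3.764, 8.521)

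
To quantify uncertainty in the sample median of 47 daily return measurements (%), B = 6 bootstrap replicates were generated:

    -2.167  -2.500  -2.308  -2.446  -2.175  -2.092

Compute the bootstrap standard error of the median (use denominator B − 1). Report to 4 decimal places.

SE* = 0.1648

Bootstrap SE is the standard deviation of the 6 replicate medians.
Mean of replicates: ((-2.167) + (-2.500) + (-2.308) + (-2.446) + (-2.175) + (-2.092)) / 6 = -13.68800 / 6 = -2.28133
Sum of squared deviations: (+0.11433)² + (−0.21867)² + (−0.02667)² + (−0.16467)² + (+0.10633)² + (+0.18933)² = 0.13587
Variance = 0.13587 / 5 = 0.02717
SE* = √0.02717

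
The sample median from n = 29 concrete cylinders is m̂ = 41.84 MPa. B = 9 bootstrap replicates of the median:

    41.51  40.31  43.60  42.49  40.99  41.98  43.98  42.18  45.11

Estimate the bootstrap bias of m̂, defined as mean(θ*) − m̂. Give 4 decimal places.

mean(θ*) = (41.51 + 40.31 + 43.60 + 42.49 + 40.99 + 41.98 + 43.98 + 42.18 + 45.11) / 9 = 42.46111
bias = 42.46111 − 41.84

bias = +0.6211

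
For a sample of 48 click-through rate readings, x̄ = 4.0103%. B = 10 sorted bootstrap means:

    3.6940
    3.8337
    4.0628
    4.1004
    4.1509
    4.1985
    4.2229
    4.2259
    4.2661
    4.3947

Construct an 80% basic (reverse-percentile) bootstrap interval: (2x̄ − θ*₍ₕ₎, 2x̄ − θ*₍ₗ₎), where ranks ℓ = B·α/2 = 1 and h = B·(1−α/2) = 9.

Percentile endpoints at ranks 1 and 9: θ*₍1₎ = 3.6940, θ*₍9₎ = 4.2661.
Basic interval reflects these around x̄:
  lower = 2 × 4.0103 − 4.2661 = 3.7545
  upper = 2 × 4.0103 − 3.6940 = 4.3266

(3.7545, 4.3266)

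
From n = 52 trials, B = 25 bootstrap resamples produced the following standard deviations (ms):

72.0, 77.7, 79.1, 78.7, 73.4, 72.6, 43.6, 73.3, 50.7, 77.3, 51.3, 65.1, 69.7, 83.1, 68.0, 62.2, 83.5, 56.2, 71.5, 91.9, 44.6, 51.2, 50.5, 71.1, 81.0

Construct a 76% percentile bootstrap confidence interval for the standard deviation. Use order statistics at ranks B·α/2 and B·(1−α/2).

(50.5, 81.0)

Sorted replicates: 43.6, 44.6, 50.5, 50.7, 51.2, 51.3, 56.2, 62.2, 65.1, 68.0, 69.7, 71.1, 71.5, 72.0, 72.6, 73.3, 73.4, 77.3, 77.7, 78.7, 79.1, 81.0, 83.1, 83.5, 91.9
α = 0.24; lower rank = 25 × 0.120 = 3; upper rank = 25 × 0.880 = 22.
The 3rd smallest replicate is 50.5; the 22nd is 81.0.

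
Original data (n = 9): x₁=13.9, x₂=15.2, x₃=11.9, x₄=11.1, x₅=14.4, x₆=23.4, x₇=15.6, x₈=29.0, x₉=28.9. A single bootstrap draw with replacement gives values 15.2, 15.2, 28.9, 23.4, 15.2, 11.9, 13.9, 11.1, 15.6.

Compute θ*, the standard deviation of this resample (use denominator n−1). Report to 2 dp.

θ* = 5.74

Mean = 16.7111; sum of squared deviations = 263.9289
s² = 263.9289 / 8 = 32.9911
s = √32.9911 = 5.74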